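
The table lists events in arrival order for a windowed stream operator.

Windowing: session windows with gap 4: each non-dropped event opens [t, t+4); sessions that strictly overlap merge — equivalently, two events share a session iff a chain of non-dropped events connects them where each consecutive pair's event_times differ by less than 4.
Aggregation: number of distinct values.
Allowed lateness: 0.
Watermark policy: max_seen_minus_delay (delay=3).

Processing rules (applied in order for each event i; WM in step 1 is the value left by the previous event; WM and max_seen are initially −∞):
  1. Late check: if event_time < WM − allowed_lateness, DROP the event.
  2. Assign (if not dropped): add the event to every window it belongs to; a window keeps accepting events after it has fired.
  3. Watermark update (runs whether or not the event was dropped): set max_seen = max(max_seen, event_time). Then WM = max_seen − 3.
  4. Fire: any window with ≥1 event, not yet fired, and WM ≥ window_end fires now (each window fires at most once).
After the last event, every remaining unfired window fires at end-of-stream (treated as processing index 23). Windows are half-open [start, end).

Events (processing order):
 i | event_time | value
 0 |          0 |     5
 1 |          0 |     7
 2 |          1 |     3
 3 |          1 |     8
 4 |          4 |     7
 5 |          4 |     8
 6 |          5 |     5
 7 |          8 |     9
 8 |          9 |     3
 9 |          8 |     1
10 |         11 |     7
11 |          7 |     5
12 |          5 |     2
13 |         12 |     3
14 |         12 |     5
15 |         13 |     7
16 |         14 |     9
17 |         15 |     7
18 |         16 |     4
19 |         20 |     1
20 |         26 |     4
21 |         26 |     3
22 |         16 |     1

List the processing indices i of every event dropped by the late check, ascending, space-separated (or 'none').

i=0 t=0 v=5: → [0,4); WM=-3
i=1 t=0 v=7: → [0,4); WM=-3
i=2 t=1 v=3: → [0,5); WM=-2
i=3 t=1 v=8: → [0,5); WM=-2
i=4 t=4 v=7: → [0,8); WM=1
i=5 t=4 v=8: → [0,8); WM=1
i=6 t=5 v=5: → [0,9); WM=2
i=7 t=8 v=9: → [0,12); WM=5
i=8 t=9 v=3: → [0,13); WM=6
i=9 t=8 v=1: → [0,13); WM=6
i=10 t=11 v=7: → [0,15); WM=8
i=11 t=7 v=5: DROP (t<8-0); WM=8
i=12 t=5 v=2: DROP (t<8-0); WM=8
i=13 t=12 v=3: → [0,16); WM=9
i=14 t=12 v=5: → [0,16); WM=9
i=15 t=13 v=7: → [0,17); WM=10
i=16 t=14 v=9: → [0,18); WM=11
i=17 t=15 v=7: → [0,19); WM=12
i=18 t=16 v=4: → [0,20); WM=13
i=19 t=20 v=1: → [20,24); WM=17
i=20 t=26 v=4: → [26,30); WM=23
i=21 t=26 v=3: → [26,30); WM=23
i=22 t=16 v=1: DROP (t<23-0); WM=23

11 12 22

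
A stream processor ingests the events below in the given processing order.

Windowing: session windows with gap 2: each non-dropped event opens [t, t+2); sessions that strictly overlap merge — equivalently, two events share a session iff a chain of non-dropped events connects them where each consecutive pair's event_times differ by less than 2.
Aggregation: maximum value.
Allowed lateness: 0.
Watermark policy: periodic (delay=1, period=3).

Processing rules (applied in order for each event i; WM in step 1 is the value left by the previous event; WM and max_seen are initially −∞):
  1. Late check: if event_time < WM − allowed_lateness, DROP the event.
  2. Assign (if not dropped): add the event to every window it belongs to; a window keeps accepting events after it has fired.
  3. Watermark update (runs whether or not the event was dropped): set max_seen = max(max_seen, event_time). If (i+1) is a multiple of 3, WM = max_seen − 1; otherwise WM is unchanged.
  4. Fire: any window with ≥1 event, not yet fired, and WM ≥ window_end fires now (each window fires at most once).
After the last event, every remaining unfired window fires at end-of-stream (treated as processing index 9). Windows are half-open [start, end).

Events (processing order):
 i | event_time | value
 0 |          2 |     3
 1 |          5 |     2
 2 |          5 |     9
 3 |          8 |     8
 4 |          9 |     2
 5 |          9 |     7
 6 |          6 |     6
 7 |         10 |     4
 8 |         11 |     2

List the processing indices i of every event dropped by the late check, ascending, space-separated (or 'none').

6

i=0 t=2 v=3: → [2,4); WM=−∞
i=1 t=5 v=2: → [5,7); WM=−∞
i=2 t=5 v=9: → [5,7); WM=4
i=3 t=8 v=8: → [8,10); WM=4
i=4 t=9 v=2: → [8,11); WM=4
i=5 t=9 v=7: → [8,11); WM=8
i=6 t=6 v=6: DROP (t<8-0); WM=8
i=7 t=10 v=4: → [8,12); WM=8
i=8 t=11 v=2: → [8,13); WM=10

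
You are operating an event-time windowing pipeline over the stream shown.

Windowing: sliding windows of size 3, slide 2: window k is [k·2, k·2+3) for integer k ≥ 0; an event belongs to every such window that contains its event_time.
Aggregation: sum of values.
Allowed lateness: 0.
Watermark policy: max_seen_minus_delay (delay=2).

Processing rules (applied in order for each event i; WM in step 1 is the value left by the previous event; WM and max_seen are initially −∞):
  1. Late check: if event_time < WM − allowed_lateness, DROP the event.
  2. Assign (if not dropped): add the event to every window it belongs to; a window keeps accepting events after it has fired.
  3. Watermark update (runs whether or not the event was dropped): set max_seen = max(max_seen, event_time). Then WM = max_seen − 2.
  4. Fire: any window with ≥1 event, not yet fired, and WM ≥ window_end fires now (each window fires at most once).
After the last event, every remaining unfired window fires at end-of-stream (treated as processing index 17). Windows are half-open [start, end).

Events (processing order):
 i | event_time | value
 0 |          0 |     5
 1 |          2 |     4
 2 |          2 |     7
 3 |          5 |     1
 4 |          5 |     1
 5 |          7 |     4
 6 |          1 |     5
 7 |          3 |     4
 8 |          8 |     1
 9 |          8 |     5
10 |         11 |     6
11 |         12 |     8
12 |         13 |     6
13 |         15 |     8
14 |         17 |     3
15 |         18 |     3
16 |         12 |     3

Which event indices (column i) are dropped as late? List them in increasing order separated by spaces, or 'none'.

i=0 t=0 v=5: → [0,3); WM=-2
i=1 t=2 v=4: → [2,5),[0,3); WM=0
i=2 t=2 v=7: → [2,5),[0,3); WM=0
i=3 t=5 v=1: → [4,7); WM=3; [0,3) fires=16
i=4 t=5 v=1: → [4,7); WM=3
i=5 t=7 v=4: → [6,9); WM=5; [2,5) fires=11
i=6 t=1 v=5: DROP (t<5-0); WM=5
i=7 t=3 v=4: DROP (t<5-0); WM=5
i=8 t=8 v=1: → [8,11),[6,9); WM=6
i=9 t=8 v=5: → [8,11),[6,9); WM=6
i=10 t=11 v=6: → [10,13); WM=9; [4,7) fires=2 [6,9) fires=10
i=11 t=12 v=8: → [12,15),[10,13); WM=10
i=12 t=13 v=6: → [12,15); WM=11; [8,11) fires=6
i=13 t=15 v=8: → [14,17); WM=13; [10,13) fires=14
i=14 t=17 v=3: → [16,19); WM=15; [12,15) fires=14
i=15 t=18 v=3: → [18,21),[16,19); WM=16
i=16 t=12 v=3: DROP (t<16-0); WM=16

6 7 16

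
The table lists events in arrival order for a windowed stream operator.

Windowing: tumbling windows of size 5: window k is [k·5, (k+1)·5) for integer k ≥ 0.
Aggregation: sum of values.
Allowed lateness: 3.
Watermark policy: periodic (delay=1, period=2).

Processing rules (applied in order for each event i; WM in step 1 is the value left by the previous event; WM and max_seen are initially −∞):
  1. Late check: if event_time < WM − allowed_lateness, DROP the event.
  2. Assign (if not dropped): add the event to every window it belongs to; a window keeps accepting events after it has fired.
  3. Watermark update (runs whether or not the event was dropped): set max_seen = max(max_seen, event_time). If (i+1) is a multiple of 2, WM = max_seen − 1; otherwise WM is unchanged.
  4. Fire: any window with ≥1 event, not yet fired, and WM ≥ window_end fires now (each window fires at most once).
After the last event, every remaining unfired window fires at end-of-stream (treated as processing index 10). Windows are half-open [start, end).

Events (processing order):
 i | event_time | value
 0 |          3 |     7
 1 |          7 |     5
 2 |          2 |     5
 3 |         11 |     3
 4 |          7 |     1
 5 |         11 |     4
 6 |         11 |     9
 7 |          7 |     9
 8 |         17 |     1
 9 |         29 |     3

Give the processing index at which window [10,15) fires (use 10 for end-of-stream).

9

i=0 t=3 v=7: → [0,5); WM=−∞
i=1 t=7 v=5: → [5,10); WM=6; [0,5) fires=7
i=2 t=2 v=5: DROP (t<6-3); WM=6
i=3 t=11 v=3: → [10,15); WM=10; [5,10) fires=5
i=4 t=7 v=1: → [5,10); WM=10
i=5 t=11 v=4: → [10,15); WM=10
i=6 t=11 v=9: → [10,15); WM=10
i=7 t=7 v=9: → [5,10); WM=10
i=8 t=17 v=1: → [15,20); WM=10
i=9 t=29 v=3: → [25,30); WM=28; [10,15) fires=16 [15,20) fires=1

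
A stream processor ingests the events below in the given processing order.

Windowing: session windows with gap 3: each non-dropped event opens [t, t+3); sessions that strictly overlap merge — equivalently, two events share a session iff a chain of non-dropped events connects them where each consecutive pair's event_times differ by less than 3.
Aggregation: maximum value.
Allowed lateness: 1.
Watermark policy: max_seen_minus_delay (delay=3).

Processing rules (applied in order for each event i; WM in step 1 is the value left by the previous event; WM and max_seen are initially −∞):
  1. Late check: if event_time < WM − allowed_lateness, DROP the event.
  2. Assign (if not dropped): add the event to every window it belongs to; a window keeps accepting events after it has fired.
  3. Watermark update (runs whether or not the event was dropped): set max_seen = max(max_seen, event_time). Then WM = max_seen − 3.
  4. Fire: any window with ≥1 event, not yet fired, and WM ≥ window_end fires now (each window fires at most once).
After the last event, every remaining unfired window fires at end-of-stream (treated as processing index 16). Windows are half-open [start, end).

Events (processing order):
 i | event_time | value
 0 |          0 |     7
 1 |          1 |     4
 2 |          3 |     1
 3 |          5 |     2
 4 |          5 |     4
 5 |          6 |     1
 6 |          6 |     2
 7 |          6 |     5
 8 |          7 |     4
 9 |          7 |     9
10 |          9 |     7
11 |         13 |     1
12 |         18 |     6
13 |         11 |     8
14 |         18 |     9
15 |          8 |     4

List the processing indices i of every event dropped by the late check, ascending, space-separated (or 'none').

i=0 t=0 v=7: → [0,3); WM=-3
i=1 t=1 v=4: → [0,4); WM=-2
i=2 t=3 v=1: → [0,6); WM=0
i=3 t=5 v=2: → [0,8); WM=2
i=4 t=5 v=4: → [0,8); WM=2
i=5 t=6 v=1: → [0,9); WM=3
i=6 t=6 v=2: → [0,9); WM=3
i=7 t=6 v=5: → [0,9); WM=3
i=8 t=7 v=4: → [0,10); WM=4
i=9 t=7 v=9: → [0,10); WM=4
i=10 t=9 v=7: → [0,12); WM=6
i=11 t=13 v=1: → [13,16); WM=10
i=12 t=18 v=6: → [18,21); WM=15
i=13 t=11 v=8: DROP (t<15-1); WM=15
i=14 t=18 v=9: → [18,21); WM=15
i=15 t=8 v=4: DROP (t<15-1); WM=15

13 15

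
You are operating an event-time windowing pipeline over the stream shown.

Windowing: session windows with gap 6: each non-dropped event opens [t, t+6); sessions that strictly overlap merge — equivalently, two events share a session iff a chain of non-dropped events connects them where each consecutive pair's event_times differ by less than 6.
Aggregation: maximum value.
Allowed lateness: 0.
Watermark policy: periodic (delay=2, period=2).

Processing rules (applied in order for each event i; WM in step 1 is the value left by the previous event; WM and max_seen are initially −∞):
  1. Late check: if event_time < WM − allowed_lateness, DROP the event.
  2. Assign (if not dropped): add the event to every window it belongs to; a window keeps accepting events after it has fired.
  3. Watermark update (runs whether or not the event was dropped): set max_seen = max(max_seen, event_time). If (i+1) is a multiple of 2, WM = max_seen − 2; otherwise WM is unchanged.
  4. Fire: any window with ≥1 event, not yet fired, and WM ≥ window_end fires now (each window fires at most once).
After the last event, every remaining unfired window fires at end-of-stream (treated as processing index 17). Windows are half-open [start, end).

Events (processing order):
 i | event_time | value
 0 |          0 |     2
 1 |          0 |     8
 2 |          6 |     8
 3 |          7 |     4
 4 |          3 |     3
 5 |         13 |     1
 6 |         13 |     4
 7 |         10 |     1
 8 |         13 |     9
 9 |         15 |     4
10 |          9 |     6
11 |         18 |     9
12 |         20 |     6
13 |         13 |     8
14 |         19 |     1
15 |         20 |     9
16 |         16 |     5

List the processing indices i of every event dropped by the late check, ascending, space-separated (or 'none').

4 7 10 13 16

i=0 t=0 v=2: → [0,6); WM=−∞
i=1 t=0 v=8: → [0,6); WM=-2
i=2 t=6 v=8: → [6,12); WM=-2
i=3 t=7 v=4: → [6,13); WM=5
i=4 t=3 v=3: DROP (t<5-0); WM=5
i=5 t=13 v=1: → [13,19); WM=11
i=6 t=13 v=4: → [13,19); WM=11
i=7 t=10 v=1: DROP (t<11-0); WM=11
i=8 t=13 v=9: → [13,19); WM=11
i=9 t=15 v=4: → [13,21); WM=13
i=10 t=9 v=6: DROP (t<13-0); WM=13
i=11 t=18 v=9: → [13,24); WM=16
i=12 t=20 v=6: → [13,26); WM=16
i=13 t=13 v=8: DROP (t<16-0); WM=18
i=14 t=19 v=1: → [13,26); WM=18
i=15 t=20 v=9: → [13,26); WM=18
i=16 t=16 v=5: DROP (t<18-0); WM=18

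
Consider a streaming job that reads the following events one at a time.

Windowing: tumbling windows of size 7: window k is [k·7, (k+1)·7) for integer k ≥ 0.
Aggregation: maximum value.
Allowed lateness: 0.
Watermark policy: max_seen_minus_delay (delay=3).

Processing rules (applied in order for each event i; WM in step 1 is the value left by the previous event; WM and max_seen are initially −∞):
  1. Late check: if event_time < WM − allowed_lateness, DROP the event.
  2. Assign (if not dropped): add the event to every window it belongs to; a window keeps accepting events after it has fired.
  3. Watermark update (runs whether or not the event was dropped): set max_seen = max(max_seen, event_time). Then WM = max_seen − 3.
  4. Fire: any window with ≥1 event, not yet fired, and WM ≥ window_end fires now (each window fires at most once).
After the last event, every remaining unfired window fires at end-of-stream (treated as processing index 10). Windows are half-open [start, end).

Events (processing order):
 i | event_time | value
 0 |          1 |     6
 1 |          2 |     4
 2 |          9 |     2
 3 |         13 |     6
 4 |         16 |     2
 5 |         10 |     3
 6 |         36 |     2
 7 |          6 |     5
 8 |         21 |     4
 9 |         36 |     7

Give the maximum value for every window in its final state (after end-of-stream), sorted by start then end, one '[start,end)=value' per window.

[0,7)=6 [7,14)=6 [14,21)=2 [35,42)=7

i=0 t=1 v=6: → [0,7); WM=-2
i=1 t=2 v=4: → [0,7); WM=-1
i=2 t=9 v=2: → [7,14); WM=6
i=3 t=13 v=6: → [7,14); WM=10; [0,7) fires=6
i=4 t=16 v=2: → [14,21); WM=13
i=5 t=10 v=3: DROP (t<13-0); WM=13
i=6 t=36 v=2: → [35,42); WM=33; [7,14) fires=6 [14,21) fires=2
i=7 t=6 v=5: DROP (t<33-0); WM=33
i=8 t=21 v=4: DROP (t<33-0); WM=33
i=9 t=36 v=7: → [35,42); WM=33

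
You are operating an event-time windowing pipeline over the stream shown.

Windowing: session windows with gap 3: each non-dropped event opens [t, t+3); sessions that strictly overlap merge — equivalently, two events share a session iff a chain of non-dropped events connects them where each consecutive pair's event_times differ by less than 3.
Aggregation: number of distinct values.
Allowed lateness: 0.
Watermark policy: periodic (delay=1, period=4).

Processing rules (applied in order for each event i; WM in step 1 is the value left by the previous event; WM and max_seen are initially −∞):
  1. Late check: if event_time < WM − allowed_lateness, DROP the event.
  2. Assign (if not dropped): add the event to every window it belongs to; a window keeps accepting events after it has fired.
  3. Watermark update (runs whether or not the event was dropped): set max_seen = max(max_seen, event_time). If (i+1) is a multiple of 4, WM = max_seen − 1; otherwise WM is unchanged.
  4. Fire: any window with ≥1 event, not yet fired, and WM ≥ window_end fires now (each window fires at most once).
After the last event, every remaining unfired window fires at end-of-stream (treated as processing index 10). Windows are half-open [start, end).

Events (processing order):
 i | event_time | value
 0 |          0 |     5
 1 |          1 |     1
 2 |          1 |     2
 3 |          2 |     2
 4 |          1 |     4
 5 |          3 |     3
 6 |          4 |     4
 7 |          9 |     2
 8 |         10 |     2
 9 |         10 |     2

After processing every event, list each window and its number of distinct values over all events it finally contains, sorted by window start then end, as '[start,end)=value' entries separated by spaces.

i=0 t=0 v=5: → [0,3); WM=−∞
i=1 t=1 v=1: → [0,4); WM=−∞
i=2 t=1 v=2: → [0,4); WM=−∞
i=3 t=2 v=2: → [0,5); WM=1
i=4 t=1 v=4: → [0,5); WM=1
i=5 t=3 v=3: → [0,6); WM=1
i=6 t=4 v=4: → [0,7); WM=1
i=7 t=9 v=2: → [9,12); WM=8
i=8 t=10 v=2: → [9,13); WM=8
i=9 t=10 v=2: → [9,13); WM=8

[0,7)=5 [9,13)=1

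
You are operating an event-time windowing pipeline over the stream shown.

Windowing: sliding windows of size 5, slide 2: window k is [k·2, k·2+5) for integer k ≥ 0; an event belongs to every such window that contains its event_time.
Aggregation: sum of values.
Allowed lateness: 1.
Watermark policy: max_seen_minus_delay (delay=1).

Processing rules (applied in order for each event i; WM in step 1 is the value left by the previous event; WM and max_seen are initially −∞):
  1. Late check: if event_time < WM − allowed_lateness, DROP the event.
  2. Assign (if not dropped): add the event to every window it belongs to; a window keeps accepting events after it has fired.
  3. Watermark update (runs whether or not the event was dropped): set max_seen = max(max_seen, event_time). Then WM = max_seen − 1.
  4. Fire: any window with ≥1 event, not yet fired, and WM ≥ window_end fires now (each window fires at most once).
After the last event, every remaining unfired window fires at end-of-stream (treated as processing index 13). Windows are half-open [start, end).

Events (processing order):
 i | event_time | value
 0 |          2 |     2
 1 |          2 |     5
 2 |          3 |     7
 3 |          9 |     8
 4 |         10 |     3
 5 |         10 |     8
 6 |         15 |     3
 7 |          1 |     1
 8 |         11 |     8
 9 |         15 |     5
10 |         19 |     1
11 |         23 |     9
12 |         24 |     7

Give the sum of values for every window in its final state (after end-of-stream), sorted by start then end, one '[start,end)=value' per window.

[0,5)=14 [2,7)=14 [6,11)=19 [8,13)=19 [10,15)=11 [12,17)=8 [14,19)=8 [16,21)=1 [18,23)=1 [20,25)=16 [22,27)=16 [24,29)=7

i=0 t=2 v=2: → [2,7),[0,5); WM=1
i=1 t=2 v=5: → [2,7),[0,5); WM=1
i=2 t=3 v=7: → [2,7),[0,5); WM=2
i=3 t=9 v=8: → [8,13),[6,11); WM=8; [0,5) fires=14 [2,7) fires=14
i=4 t=10 v=3: → [10,15),[8,13),[6,11); WM=9
i=5 t=10 v=8: → [10,15),[8,13),[6,11); WM=9
i=6 t=15 v=3: → [14,19),[12,17); WM=14; [6,11) fires=19 [8,13) fires=19
i=7 t=1 v=1: DROP (t<14-1); WM=14
i=8 t=11 v=8: DROP (t<14-1); WM=14
i=9 t=15 v=5: → [14,19),[12,17); WM=14
i=10 t=19 v=1: → [18,23),[16,21); WM=18; [10,15) fires=11 [12,17) fires=8
i=11 t=23 v=9: → [22,27),[20,25); WM=22; [14,19) fires=8 [16,21) fires=1
i=12 t=24 v=7: → [24,29),[22,27),[20,25); WM=23; [18,23) fires=1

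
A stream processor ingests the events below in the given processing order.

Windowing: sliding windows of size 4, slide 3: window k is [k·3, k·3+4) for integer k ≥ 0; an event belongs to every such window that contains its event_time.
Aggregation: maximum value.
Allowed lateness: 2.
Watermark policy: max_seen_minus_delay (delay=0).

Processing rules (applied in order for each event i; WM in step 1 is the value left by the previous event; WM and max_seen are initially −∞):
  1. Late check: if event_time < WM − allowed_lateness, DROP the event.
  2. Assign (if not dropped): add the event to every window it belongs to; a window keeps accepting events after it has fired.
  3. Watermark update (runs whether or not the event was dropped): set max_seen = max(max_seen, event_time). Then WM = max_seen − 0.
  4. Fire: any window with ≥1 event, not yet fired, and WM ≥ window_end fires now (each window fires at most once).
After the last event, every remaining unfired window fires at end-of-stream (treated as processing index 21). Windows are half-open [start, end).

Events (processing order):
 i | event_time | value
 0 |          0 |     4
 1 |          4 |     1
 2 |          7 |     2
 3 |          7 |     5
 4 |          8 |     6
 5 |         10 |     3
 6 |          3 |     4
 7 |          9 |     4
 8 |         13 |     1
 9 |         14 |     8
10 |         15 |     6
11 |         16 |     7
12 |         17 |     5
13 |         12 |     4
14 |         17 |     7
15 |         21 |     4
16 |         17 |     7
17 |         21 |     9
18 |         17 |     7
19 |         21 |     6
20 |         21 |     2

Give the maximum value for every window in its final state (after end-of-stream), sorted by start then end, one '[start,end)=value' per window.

[0,4)=4 [3,7)=1 [6,10)=6 [9,13)=4 [12,16)=8 [15,19)=7 [18,22)=9 [21,25)=9

i=0 t=0 v=4: → [0,4); WM=0
i=1 t=4 v=1: → [3,7); WM=4; [0,4) fires=4
i=2 t=7 v=2: → [6,10); WM=7; [3,7) fires=1
i=3 t=7 v=5: → [6,10); WM=7
i=4 t=8 v=6: → [6,10); WM=8
i=5 t=10 v=3: → [9,13); WM=10; [6,10) fires=6
i=6 t=3 v=4: DROP (t<10-2); WM=10
i=7 t=9 v=4: → [9,13),[6,10); WM=10
i=8 t=13 v=1: → [12,16); WM=13; [9,13) fires=4
i=9 t=14 v=8: → [12,16); WM=14
i=10 t=15 v=6: → [15,19),[12,16); WM=15
i=11 t=16 v=7: → [15,19); WM=16; [12,16) fires=8
i=12 t=17 v=5: → [15,19); WM=17
i=13 t=12 v=4: DROP (t<17-2); WM=17
i=14 t=17 v=7: → [15,19); WM=17
i=15 t=21 v=4: → [21,25),[18,22); WM=21; [15,19) fires=7
i=16 t=17 v=7: DROP (t<21-2); WM=21
i=17 t=21 v=9: → [21,25),[18,22); WM=21
i=18 t=17 v=7: DROP (t<21-2); WM=21
i=19 t=21 v=6: → [21,25),[18,22); WM=21
i=20 t=21 v=2: → [21,25),[18,22); WM=21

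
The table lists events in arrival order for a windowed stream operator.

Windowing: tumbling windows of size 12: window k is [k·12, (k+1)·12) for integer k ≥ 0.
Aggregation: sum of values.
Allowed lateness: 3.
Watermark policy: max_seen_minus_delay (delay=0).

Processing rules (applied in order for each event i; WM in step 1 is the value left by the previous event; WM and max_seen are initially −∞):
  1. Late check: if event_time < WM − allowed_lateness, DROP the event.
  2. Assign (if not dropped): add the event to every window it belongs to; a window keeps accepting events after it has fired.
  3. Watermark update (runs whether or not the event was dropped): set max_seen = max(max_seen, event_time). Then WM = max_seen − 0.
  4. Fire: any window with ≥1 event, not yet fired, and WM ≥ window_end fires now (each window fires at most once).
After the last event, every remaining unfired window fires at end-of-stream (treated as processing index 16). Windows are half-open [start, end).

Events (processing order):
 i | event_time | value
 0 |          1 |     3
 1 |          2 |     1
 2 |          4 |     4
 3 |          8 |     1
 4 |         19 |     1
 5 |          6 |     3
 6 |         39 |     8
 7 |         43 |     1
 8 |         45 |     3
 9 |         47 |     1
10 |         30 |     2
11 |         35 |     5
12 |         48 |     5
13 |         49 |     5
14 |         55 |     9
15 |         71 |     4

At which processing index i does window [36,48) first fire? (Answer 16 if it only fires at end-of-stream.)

i=0 t=1 v=3: → [0,12); WM=1
i=1 t=2 v=1: → [0,12); WM=2
i=2 t=4 v=4: → [0,12); WM=4
i=3 t=8 v=1: → [0,12); WM=8
i=4 t=19 v=1: → [12,24); WM=19; [0,12) fires=9
i=5 t=6 v=3: DROP (t<19-3); WM=19
i=6 t=39 v=8: → [36,48); WM=39; [12,24) fires=1
i=7 t=43 v=1: → [36,48); WM=43
i=8 t=45 v=3: → [36,48); WM=45
i=9 t=47 v=1: → [36,48); WM=47
i=10 t=30 v=2: DROP (t<47-3); WM=47
i=11 t=35 v=5: DROP (t<47-3); WM=47
i=12 t=48 v=5: → [48,60); WM=48; [36,48) fires=13
i=13 t=49 v=5: → [48,60); WM=49
i=14 t=55 v=9: → [48,60); WM=55
i=15 t=71 v=4: → [60,72); WM=71; [48,60) fires=19

12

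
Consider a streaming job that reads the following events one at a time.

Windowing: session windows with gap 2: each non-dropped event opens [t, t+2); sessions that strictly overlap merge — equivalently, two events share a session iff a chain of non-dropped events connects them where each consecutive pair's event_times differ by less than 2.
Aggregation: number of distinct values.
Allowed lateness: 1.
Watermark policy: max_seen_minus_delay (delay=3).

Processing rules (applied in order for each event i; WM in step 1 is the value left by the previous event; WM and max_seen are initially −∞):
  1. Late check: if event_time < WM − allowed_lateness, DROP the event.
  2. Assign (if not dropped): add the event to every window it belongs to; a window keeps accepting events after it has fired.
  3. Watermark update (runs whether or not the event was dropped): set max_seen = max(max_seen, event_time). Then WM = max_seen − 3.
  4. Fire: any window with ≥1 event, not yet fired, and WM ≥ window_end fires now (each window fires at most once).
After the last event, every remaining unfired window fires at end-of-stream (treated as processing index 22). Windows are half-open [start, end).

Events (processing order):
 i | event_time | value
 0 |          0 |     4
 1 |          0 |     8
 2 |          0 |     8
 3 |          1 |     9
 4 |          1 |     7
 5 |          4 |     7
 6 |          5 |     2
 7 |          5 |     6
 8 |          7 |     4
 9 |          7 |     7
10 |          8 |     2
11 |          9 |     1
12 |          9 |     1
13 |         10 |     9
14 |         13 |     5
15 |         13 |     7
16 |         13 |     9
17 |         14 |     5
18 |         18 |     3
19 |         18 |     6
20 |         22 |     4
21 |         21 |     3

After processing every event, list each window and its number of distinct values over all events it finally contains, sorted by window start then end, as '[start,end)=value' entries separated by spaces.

[0,3)=4 [4,7)=3 [7,12)=5 [13,16)=3 [18,20)=2 [21,24)=2

i=0 t=0 v=4: → [0,2); WM=-3
i=1 t=0 v=8: → [0,2); WM=-3
i=2 t=0 v=8: → [0,2); WM=-3
i=3 t=1 v=9: → [0,3); WM=-2
i=4 t=1 v=7: → [0,3); WM=-2
i=5 t=4 v=7: → [4,6); WM=1
i=6 t=5 v=2: → [4,7); WM=2
i=7 t=5 v=6: → [4,7); WM=2
i=8 t=7 v=4: → [7,9); WM=4
i=9 t=7 v=7: → [7,9); WM=4
i=10 t=8 v=2: → [7,10); WM=5
i=11 t=9 v=1: → [7,11); WM=6
i=12 t=9 v=1: → [7,11); WM=6
i=13 t=10 v=9: → [7,12); WM=7
i=14 t=13 v=5: → [13,15); WM=10
i=15 t=13 v=7: → [13,15); WM=10
i=16 t=13 v=9: → [13,15); WM=10
i=17 t=14 v=5: → [13,16); WM=11
i=18 t=18 v=3: → [18,20); WM=15
i=19 t=18 v=6: → [18,20); WM=15
i=20 t=22 v=4: → [22,24); WM=19
i=21 t=21 v=3: → [21,24); WM=19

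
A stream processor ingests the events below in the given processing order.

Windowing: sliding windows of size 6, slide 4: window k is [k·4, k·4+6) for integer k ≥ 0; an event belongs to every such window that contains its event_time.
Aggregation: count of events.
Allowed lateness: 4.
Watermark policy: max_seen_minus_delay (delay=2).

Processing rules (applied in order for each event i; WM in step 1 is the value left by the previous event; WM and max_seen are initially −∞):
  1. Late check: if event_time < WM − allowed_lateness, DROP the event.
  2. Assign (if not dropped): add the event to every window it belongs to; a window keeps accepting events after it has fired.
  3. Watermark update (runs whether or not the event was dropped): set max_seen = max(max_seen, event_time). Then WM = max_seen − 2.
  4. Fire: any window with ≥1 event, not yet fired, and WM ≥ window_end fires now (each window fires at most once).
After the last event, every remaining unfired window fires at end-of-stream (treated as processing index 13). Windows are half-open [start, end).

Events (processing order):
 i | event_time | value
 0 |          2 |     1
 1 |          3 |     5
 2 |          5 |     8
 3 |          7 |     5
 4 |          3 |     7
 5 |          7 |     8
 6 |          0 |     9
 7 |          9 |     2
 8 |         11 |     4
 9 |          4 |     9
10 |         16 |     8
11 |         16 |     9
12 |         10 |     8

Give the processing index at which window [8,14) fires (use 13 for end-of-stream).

10

i=0 t=2 v=1: → [0,6); WM=0
i=1 t=3 v=5: → [0,6); WM=1
i=2 t=5 v=8: → [4,10),[0,6); WM=3
i=3 t=7 v=5: → [4,10); WM=5
i=4 t=3 v=7: → [0,6); WM=5
i=5 t=7 v=8: → [4,10); WM=5
i=6 t=0 v=9: DROP (t<5-4); WM=5
i=7 t=9 v=2: → [8,14),[4,10); WM=7; [0,6) fires=4
i=8 t=11 v=4: → [8,14); WM=9
i=9 t=4 v=9: DROP (t<9-4); WM=9
i=10 t=16 v=8: → [16,22),[12,18); WM=14; [4,10) fires=4 [8,14) fires=2
i=11 t=16 v=9: → [16,22),[12,18); WM=14
i=12 t=10 v=8: → [8,14); WM=14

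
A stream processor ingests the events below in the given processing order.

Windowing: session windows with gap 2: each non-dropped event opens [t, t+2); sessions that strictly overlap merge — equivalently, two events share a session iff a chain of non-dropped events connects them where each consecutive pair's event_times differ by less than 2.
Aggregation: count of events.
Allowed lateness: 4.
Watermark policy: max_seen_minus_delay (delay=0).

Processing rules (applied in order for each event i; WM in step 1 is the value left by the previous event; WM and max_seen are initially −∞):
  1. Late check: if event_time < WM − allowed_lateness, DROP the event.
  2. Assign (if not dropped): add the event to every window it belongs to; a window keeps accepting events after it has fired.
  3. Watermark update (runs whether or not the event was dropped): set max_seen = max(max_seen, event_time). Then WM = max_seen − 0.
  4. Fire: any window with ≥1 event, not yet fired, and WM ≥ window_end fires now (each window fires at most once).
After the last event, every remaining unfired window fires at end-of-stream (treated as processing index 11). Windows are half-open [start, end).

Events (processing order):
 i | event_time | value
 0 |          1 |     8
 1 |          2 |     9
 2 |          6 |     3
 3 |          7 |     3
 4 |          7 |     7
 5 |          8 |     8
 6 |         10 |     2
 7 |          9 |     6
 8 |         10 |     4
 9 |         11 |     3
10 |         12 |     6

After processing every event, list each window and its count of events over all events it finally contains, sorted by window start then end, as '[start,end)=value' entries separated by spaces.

i=0 t=1 v=8: → [1,3); WM=1
i=1 t=2 v=9: → [1,4); WM=2
i=2 t=6 v=3: → [6,8); WM=6
i=3 t=7 v=3: → [6,9); WM=7
i=4 t=7 v=7: → [6,9); WM=7
i=5 t=8 v=8: → [6,10); WM=8
i=6 t=10 v=2: → [10,12); WM=10
i=7 t=9 v=6: → [6,12); WM=10
i=8 t=10 v=4: → [6,12); WM=10
i=9 t=11 v=3: → [6,13); WM=11
i=10 t=12 v=6: → [6,14); WM=12

[1,4)=2 [6,14)=9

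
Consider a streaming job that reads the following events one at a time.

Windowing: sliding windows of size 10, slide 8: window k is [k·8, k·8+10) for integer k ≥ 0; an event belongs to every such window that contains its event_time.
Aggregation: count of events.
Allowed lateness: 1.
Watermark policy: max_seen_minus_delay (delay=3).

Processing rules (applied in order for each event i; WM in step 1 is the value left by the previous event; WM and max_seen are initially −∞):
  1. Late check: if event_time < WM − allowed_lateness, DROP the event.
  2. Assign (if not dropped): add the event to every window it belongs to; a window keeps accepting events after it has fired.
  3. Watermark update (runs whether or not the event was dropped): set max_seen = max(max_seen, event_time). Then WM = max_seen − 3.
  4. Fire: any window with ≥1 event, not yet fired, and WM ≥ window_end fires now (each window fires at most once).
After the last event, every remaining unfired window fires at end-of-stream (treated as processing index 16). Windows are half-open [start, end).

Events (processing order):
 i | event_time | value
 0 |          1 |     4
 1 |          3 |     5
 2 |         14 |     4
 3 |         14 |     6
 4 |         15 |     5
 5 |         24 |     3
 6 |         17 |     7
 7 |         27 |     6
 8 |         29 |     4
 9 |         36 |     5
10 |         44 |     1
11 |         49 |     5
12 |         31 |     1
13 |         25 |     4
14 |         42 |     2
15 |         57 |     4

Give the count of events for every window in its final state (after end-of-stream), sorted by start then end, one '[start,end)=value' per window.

[0,10)=2 [8,18)=3 [16,26)=1 [24,34)=3 [32,42)=1 [40,50)=2 [48,58)=2 [56,66)=1

i=0 t=1 v=4: → [0,10); WM=-2
i=1 t=3 v=5: → [0,10); WM=0
i=2 t=14 v=4: → [8,18); WM=11; [0,10) fires=2
i=3 t=14 v=6: → [8,18); WM=11
i=4 t=15 v=5: → [8,18); WM=12
i=5 t=24 v=3: → [24,34),[16,26); WM=21; [8,18) fires=3
i=6 t=17 v=7: DROP (t<21-1); WM=21
i=7 t=27 v=6: → [24,34); WM=24
i=8 t=29 v=4: → [24,34); WM=26; [16,26) fires=1
i=9 t=36 v=5: → [32,42); WM=33
i=10 t=44 v=1: → [40,50); WM=41; [24,34) fires=3
i=11 t=49 v=5: → [48,58),[40,50); WM=46; [32,42) fires=1
i=12 t=31 v=1: DROP (t<46-1); WM=46
i=13 t=25 v=4: DROP (t<46-1); WM=46
i=14 t=42 v=2: DROP (t<46-1); WM=46
i=15 t=57 v=4: → [56,66),[48,58); WM=54; [40,50) fires=2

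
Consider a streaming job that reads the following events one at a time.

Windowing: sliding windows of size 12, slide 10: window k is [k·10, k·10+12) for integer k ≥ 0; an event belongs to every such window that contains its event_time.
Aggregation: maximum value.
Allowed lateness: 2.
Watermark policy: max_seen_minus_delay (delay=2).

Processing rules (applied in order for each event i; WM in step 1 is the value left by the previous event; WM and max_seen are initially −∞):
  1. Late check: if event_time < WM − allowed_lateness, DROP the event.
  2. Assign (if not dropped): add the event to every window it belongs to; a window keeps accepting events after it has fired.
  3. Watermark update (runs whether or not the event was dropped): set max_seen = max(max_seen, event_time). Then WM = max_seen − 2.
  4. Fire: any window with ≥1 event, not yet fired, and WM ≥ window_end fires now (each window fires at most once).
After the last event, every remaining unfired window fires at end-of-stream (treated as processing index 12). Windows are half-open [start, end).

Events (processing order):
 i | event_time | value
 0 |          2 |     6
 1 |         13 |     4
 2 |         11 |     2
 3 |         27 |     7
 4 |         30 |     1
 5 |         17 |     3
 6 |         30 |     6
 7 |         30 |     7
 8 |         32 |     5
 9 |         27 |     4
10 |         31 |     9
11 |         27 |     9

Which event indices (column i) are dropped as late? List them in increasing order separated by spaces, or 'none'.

5 9 11

i=0 t=2 v=6: → [0,12); WM=0
i=1 t=13 v=4: → [10,22); WM=11
i=2 t=11 v=2: → [10,22),[0,12); WM=11
i=3 t=27 v=7: → [20,32); WM=25; [0,12) fires=6 [10,22) fires=4
i=4 t=30 v=1: → [30,42),[20,32); WM=28
i=5 t=17 v=3: DROP (t<28-2); WM=28
i=6 t=30 v=6: → [30,42),[20,32); WM=28
i=7 t=30 v=7: → [30,42),[20,32); WM=28
i=8 t=32 v=5: → [30,42); WM=30
i=9 t=27 v=4: DROP (t<30-2); WM=30
i=10 t=31 v=9: → [30,42),[20,32); WM=30
i=11 t=27 v=9: DROP (t<30-2); WM=30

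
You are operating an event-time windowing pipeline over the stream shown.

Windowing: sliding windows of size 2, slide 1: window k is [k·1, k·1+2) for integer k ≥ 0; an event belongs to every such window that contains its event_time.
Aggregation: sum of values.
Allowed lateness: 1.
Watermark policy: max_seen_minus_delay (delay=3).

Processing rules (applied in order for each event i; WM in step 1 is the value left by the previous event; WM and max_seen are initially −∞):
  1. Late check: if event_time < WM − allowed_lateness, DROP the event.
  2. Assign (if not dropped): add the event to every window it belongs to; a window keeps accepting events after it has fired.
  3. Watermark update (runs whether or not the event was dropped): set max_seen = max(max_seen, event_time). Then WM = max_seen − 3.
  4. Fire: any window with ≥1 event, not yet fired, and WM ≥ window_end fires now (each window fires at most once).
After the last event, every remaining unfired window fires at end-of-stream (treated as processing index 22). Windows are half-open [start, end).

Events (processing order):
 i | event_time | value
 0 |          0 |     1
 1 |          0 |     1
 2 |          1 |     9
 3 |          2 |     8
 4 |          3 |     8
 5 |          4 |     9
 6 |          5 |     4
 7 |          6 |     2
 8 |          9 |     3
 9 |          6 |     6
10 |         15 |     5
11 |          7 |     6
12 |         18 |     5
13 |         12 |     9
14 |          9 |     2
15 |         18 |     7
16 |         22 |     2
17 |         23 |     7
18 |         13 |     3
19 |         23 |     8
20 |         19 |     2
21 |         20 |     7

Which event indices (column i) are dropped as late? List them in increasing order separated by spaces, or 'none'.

11 13 14 18

i=0 t=0 v=1: → [0,2); WM=-3
i=1 t=0 v=1: → [0,2); WM=-3
i=2 t=1 v=9: → [1,3),[0,2); WM=-2
i=3 t=2 v=8: → [2,4),[1,3); WM=-1
i=4 t=3 v=8: → [3,5),[2,4); WM=0
i=5 t=4 v=9: → [4,6),[3,5); WM=1
i=6 t=5 v=4: → [5,7),[4,6); WM=2; [0,2) fires=11
i=7 t=6 v=2: → [6,8),[5,7); WM=3; [1,3) fires=17
i=8 t=9 v=3: → [9,11),[8,10); WM=6; [2,4) fires=16 [3,5) fires=17 [4,6) fires=13
i=9 t=6 v=6: → [6,8),[5,7); WM=6
i=10 t=15 v=5: → [15,17),[14,16); WM=12; [5,7) fires=12 [6,8) fires=8 [8,10) fires=3 [9,11) fires=3
i=11 t=7 v=6: DROP (t<12-1); WM=12
i=12 t=18 v=5: → [18,20),[17,19); WM=15
i=13 t=12 v=9: DROP (t<15-1); WM=15
i=14 t=9 v=2: DROP (t<15-1); WM=15
i=15 t=18 v=7: → [18,20),[17,19); WM=15
i=16 t=22 v=2: → [22,24),[21,23); WM=19; [14,16) fires=5 [15,17) fires=5 [17,19) fires=12
i=17 t=23 v=7: → [23,25),[22,24); WM=20; [18,20) fires=12
i=18 t=13 v=3: DROP (t<20-1); WM=20
i=19 t=23 v=8: → [23,25),[22,24); WM=20
i=20 t=19 v=2: → [19,21),[18,20); WM=20
i=21 t=20 v=7: → [20,22),[19,21); WM=20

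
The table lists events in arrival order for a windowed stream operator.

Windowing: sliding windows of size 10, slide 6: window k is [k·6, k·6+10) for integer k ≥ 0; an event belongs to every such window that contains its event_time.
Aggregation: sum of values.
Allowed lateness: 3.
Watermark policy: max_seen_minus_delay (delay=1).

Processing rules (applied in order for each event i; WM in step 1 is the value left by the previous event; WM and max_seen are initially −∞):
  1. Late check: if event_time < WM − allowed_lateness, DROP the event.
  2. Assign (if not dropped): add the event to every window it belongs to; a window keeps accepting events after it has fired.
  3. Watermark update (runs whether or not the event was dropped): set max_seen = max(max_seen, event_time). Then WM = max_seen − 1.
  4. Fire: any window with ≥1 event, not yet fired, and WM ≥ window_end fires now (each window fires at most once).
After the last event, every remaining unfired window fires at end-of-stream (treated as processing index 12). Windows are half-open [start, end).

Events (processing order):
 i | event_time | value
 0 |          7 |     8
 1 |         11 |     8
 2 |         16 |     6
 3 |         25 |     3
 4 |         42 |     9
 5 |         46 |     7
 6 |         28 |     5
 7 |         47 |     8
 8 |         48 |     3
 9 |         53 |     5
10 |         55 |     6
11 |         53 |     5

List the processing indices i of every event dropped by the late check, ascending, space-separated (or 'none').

i=0 t=7 v=8: → [6,16),[0,10); WM=6
i=1 t=11 v=8: → [6,16); WM=10; [0,10) fires=8
i=2 t=16 v=6: → [12,22); WM=15
i=3 t=25 v=3: → [24,34),[18,28); WM=24; [6,16) fires=16 [12,22) fires=6
i=4 t=42 v=9: → [42,52),[36,46); WM=41; [18,28) fires=3 [24,34) fires=3
i=5 t=46 v=7: → [42,52); WM=45
i=6 t=28 v=5: DROP (t<45-3); WM=45
i=7 t=47 v=8: → [42,52); WM=46; [36,46) fires=9
i=8 t=48 v=3: → [48,58),[42,52); WM=47
i=9 t=53 v=5: → [48,58); WM=52; [42,52) fires=27
i=10 t=55 v=6: → [54,64),[48,58); WM=54
i=11 t=53 v=5: → [48,58); WM=54

6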